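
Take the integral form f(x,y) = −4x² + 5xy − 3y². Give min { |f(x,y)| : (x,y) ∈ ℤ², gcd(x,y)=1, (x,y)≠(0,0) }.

translate: b→3 (≡-5 mod 8), so (4,-5,3)→(4,3,2)
flip: (4,3,2)→(2,-3,4)
translate: b→1 (≡-3 mod 4), so (2,-3,4)→(2,1,3)
reduced (well bottom): (2,1,3) with a≤c, −a<b≤a
well minimum |f| = |-2| = 2 (negative-definite)

2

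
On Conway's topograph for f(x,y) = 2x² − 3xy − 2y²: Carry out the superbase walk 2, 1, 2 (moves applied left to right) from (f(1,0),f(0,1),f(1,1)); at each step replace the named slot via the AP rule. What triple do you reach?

start (2,-2,-3) = (f(1,0),f(0,1),f(1,1))
replace slot 2: 2·(2+(-3)) − (-2) = 0 → (2,0,-3)
replace slot 1: 2·(0+(-3)) − 2 = -8 → (-8,0,-3)
replace slot 2: 2·((-8)+(-3)) − 0 = -22 → (-8,-22,-3)

-8,-22,-3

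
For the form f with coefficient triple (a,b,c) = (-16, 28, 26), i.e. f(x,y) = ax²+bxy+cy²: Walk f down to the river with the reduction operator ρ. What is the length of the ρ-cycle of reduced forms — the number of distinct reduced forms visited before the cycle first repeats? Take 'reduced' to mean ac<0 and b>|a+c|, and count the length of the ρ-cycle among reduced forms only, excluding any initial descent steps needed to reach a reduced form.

D = 2448, ⌊√D⌋ = 49
river: ρ → (26,24,-18)
river: ρ → (-18,48,2)
river: ρ → (2,48,-18)
river: ρ → (-18,24,26)
river: ρ → (26,28,-16)
river: ρ → (-16,36,18)
river: ρ → (18,36,-16)
river: ρ → (-16,28,26)
ρ-cycle length = 8 (tail of 0 descent steps not counted)

8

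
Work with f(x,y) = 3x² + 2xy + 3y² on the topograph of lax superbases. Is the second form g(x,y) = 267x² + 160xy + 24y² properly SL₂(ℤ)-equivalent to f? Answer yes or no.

D₁ = -32, D₂ = -32
f: reduced (well bottom): (3,2,3) with a≤c, −a<b≤a
g: flip: (267,160,24)→(24,-160,267)
g: translate: b→-16 (≡-160 mod 48), so (24,-160,267)→(24,-16,3)
g: flip: (24,-16,3)→(3,16,24)
g: translate: b→-2 (≡16 mod 6), so (3,16,24)→(3,-2,3)
g: flip: (3,-2,3)→(3,2,3)
g: reduced (well bottom): (3,2,3) with a≤c, −a<b≤a
reduced forms (3, 2, 3) vs (3, 2, 3) ⇒ equivalent

yes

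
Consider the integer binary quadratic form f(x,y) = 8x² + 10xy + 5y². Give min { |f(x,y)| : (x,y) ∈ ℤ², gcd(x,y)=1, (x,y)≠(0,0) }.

translate: b→-6 (≡10 mod 16), so (8,10,5)→(8,-6,3)
flip: (8,-6,3)→(3,6,8)
translate: b→0 (≡6 mod 6), so (3,6,8)→(3,0,5)
reduced (well bottom): (3,0,5) with a≤c, −a<b≤a
well minimum = a = 3

3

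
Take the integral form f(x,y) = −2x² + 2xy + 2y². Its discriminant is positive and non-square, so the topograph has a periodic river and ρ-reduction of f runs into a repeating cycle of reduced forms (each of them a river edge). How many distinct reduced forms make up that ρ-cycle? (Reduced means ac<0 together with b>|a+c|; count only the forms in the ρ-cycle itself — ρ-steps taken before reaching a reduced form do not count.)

D = 20, ⌊√D⌋ = 4
river: ρ → (2,2,-2)
river: ρ → (-2,2,2)
ρ-cycle length = 2 (tail of 0 descent steps not counted)

2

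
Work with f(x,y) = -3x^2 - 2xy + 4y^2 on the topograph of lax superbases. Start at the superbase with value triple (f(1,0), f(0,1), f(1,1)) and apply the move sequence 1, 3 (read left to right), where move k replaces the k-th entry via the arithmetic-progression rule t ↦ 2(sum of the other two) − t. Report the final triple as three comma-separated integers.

start (-3,4,-1) = (f(1,0),f(0,1),f(1,1))
replace slot 1: 2·(4+(-1)) − (-3) = 9 → (9,4,-1)
replace slot 3: 2·(9+4) − (-1) = 27 → (9,4,27)

9,4,27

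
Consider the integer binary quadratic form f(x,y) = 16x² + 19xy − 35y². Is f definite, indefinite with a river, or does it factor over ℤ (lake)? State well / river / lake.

D = b²−4ac = 19² − 4·16·(-35) = 2601
D = 51² is a perfect square ⇒ form factors over ℤ ⇒ lakes

lake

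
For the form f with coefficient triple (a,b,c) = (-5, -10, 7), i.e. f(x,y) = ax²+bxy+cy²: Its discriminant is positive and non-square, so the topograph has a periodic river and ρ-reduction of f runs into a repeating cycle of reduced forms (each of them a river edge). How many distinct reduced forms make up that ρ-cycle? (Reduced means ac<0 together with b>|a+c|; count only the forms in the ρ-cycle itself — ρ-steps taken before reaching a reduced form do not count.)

D = 240, ⌊√D⌋ = 15
descent: ρ → (7,10,-5)  [lands on river]
river: ρ → (-5,10,7)
river: ρ → (7,4,-8)
river: ρ → (-8,12,3)
river: ρ → (3,12,-8)
river: ρ → (-8,4,7)
ρ-cycle length = 6 (tail of 1 descent step not counted)

6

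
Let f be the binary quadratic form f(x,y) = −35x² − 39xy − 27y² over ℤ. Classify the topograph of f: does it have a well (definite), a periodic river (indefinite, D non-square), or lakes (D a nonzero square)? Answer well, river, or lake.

D = b²−4ac = (-39)² − 4·(-35)·(-27) = -2259
D < 0 ⇒ definite ⇒ every region one sign ⇒ single well

well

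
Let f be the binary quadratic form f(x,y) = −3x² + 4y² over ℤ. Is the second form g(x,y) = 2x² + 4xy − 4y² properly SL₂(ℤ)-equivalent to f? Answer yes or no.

D₁ = 48, D₂ = 48
river cycle of f (length 2): (-3, 6, 1), (1, 6, -3)
river cycle of g (length 2): (-4, 4, 2), (2, 4, -4)
cycles differ ⇒ inequivalent

no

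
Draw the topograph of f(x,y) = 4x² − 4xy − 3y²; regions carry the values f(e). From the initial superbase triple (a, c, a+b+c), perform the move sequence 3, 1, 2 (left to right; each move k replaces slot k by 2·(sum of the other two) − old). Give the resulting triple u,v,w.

start (4,-3,-3) = (f(1,0),f(0,1),f(1,1))
replace slot 3: 2·(4+(-3)) − (-3) = 5 → (4,-3,5)
replace slot 1: 2·((-3)+5) − 4 = 0 → (0,-3,5)
replace slot 2: 2·(0+5) − (-3) = 13 → (0,13,5)

0,13,5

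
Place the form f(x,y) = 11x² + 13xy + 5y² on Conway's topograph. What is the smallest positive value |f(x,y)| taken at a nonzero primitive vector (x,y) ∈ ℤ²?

translate: b→-9 (≡13 mod 22), so (11,13,5)→(11,-9,3)
flip: (11,-9,3)→(3,9,11)
translate: b→3 (≡9 mod 6), so (3,9,11)→(3,3,5)
reduced (well bottom): (3,3,5) with a≤c, −a<b≤a
well minimum = a = 3

3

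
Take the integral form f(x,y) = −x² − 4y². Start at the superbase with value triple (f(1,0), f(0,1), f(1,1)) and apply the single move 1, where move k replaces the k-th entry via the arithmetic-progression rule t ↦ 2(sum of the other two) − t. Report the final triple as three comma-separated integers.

start (-1,-4,-5) = (f(1,0),f(0,1),f(1,1))
replace slot 1: 2·((-4)+(-5)) − (-1) = -17 → (-17,-4,-5)

-17,-4,-5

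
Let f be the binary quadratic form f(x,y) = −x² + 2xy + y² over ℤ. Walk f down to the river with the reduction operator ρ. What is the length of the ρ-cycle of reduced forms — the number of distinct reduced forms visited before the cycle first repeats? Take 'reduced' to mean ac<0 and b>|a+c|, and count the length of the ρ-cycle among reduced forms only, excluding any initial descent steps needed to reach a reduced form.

D = 8, ⌊√D⌋ = 2
river: ρ → (1,2,-1)
river: ρ → (-1,2,1)
ρ-cycle length = 2 (tail of 0 descent steps not counted)

2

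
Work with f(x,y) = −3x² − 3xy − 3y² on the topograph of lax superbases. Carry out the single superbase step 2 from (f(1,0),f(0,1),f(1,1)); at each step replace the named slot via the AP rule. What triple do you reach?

start (-3,-3,-9) = (f(1,0),f(0,1),f(1,1))
replace slot 2: 2·((-3)+(-9)) − (-3) = -21 → (-3,-21,-9)

-3,-21,-9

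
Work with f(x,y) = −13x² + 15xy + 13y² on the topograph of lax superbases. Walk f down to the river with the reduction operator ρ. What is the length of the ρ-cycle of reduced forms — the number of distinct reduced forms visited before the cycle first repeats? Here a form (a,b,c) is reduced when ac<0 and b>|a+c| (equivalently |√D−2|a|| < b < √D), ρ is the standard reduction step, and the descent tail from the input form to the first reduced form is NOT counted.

D = 901, ⌊√D⌋ = 30
river: ρ → (13,11,-15)
river: ρ → (-15,19,9)
river: ρ → (9,17,-17)
river: ρ → (-17,17,9)
river: ρ → (9,19,-15)
river: ρ → (-15,11,13)
river: ρ → (13,15,-13)
river: ρ → (-13,11,15)
river: ρ → (15,19,-9)
river: ρ → (-9,17,17)
river: ρ → (17,17,-9)
river: ρ → (-9,19,15)
river: ρ → (15,11,-13)
river: ρ → (-13,15,13)
ρ-cycle length = 14 (tail of 0 descent steps not counted)

14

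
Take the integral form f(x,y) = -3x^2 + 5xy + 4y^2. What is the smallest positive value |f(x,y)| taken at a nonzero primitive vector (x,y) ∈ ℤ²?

river: ρ → (4,3,-4)
river: ρ → (-4,5,3)
river: ρ → (3,7,-2)
river: ρ → (-2,5,6)
river: ρ → (6,7,-1)
river: ρ → (-1,7,6)
river: ρ → (6,5,-2)
river: ρ → (-2,7,3)
river: ρ → (3,5,-4)
river: ρ → (-4,3,4)
river: ρ → (4,5,-3)
river: ρ → (-3,7,2)
river: ρ → (2,5,-6)
river: ρ → (-6,7,1)
river: ρ → (1,7,-6)
river: ρ → (-6,5,2)
river: ρ → (2,7,-3)
river: ρ → (-3,5,4)
closes: descent 0, river 18
min |a| on river = 1

1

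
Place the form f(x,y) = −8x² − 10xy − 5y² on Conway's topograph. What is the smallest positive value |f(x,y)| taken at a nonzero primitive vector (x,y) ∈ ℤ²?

translate: b→-6 (≡10 mod 16), so (8,10,5)→(8,-6,3)
flip: (8,-6,3)→(3,6,8)
translate: b→0 (≡6 mod 6), so (3,6,8)→(3,0,5)
reduced (well bottom): (3,0,5) with a≤c, −a<b≤a
well minimum |f| = |-3| = 3 (negative-definite)

3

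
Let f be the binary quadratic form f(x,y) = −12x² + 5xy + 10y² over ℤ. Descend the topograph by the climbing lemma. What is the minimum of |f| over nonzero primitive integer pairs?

river: ρ → (10,15,-7)
river: ρ → (-7,13,12)
river: ρ → (12,11,-8)
river: ρ → (-8,21,2)
river: ρ → (2,19,-18)
river: ρ → (-18,17,3)
river: ρ → (3,19,-12)
river: ρ → (-12,5,10)
closes: descent 0, river 8
min |a| on river = 2

2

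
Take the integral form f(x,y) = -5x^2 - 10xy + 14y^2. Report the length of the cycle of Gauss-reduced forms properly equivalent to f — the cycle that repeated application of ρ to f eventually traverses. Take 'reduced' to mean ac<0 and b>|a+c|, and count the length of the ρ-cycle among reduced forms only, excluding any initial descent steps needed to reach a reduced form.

D = 380, ⌊√D⌋ = 19
descent: ρ → (14,10,-5)  [lands on river]
river: ρ → (-5,10,14)
river: ρ → (14,18,-1)
river: ρ → (-1,18,14)
ρ-cycle length = 4 (tail of 1 descent step not counted)

4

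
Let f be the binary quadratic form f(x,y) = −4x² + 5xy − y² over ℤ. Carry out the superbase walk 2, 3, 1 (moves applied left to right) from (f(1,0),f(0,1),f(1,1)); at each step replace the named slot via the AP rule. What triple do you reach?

start (-4,-1,0) = (f(1,0),f(0,1),f(1,1))
replace slot 2: 2·((-4)+0) − (-1) = -7 → (-4,-7,0)
replace slot 3: 2·((-4)+(-7)) − 0 = -22 → (-4,-7,-22)
replace slot 1: 2·((-7)+(-22)) − (-4) = -54 → (-54,-7,-22)

-54,-7,-22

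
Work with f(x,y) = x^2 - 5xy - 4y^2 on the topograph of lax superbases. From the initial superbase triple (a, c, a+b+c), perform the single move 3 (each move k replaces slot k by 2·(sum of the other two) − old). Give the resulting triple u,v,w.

start (1,-4,-8) = (f(1,0),f(0,1),f(1,1))
replace slot 3: 2·(1+(-4)) − (-8) = 2 → (1,-4,2)

1,-4,2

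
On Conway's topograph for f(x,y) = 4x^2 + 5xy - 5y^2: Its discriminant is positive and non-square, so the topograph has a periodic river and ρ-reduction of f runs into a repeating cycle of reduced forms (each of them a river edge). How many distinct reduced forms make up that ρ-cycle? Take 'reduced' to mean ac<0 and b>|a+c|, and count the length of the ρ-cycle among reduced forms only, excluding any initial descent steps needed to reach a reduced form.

D = 105, ⌊√D⌋ = 10
river: ρ → (-5,5,4)
river: ρ → (4,3,-6)
river: ρ → (-6,9,1)
river: ρ → (1,9,-6)
river: ρ → (-6,3,4)
river: ρ → (4,5,-5)
ρ-cycle length = 6 (tail of 0 descent steps not counted)

6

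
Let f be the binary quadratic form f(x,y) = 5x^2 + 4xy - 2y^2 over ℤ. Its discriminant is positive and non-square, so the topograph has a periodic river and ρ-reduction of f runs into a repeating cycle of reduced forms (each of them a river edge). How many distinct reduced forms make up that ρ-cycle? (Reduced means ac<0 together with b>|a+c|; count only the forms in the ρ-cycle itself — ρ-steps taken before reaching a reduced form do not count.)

D = 56, ⌊√D⌋ = 7
river: ρ → (-2,4,5)
river: ρ → (5,6,-1)
river: ρ → (-1,6,5)
river: ρ → (5,4,-2)
ρ-cycle length = 4 (tail of 0 descent steps not counted)

4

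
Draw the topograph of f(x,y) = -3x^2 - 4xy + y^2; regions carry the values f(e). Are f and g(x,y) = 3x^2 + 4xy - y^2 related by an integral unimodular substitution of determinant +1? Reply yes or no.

D₁ = 28, D₂ = 28
river cycle of f (length 4): (1, 4, -3), (-3, 2, 2), (2, 2, -3), (-3, 4, 1)
river cycle of g (length 4): (-1, 4, 3), (3, 2, -2), (-2, 2, 3), (3, 4, -1)
cycles differ ⇒ inequivalent

no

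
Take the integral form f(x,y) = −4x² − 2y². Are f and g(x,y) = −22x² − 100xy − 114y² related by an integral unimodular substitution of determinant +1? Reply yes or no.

D₁ = -32, D₂ = -32
f is negative-definite; reduce −f:
−f: flip: (4,0,2)→(2,0,4)
−f: reduced (well bottom): (2,0,4) with a≤c, −a<b≤a
flip sign back: reduced form of f is (-2,0,-4)
g is negative-definite; reduce −g:
−g: translate: b→12 (≡100 mod 44), so (22,100,114)→(22,12,2)
−g: flip: (22,12,2)→(2,-12,22)
−g: translate: b→0 (≡-12 mod 4), so (2,-12,22)→(2,0,4)
−g: reduced (well bottom): (2,0,4) with a≤c, −a<b≤a
flip sign back: reduced form of g is (-2,0,-4)
reduced forms (-2, 0, -4) vs (-2, 0, -4) ⇒ equivalent

yes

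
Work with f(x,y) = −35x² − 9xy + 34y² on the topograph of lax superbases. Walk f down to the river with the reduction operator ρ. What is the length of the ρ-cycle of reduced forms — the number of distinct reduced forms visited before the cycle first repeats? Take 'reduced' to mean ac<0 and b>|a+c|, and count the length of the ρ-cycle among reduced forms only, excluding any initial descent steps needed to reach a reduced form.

D = 4841, ⌊√D⌋ = 69
descent: ρ → (34,9,-35)  [lands on river]
river: ρ → (-35,61,8)
river: ρ → (8,67,-11)
river: ρ → (-11,65,14)
river: ρ → (14,47,-47)
river: ρ → (-47,47,14)
river: ρ → (14,65,-11)
river: ρ → (-11,67,8)
river: ρ → (8,61,-35)
river: ρ → (-35,9,34)
river: ρ → (34,59,-10)
river: ρ → (-10,61,28)
river: ρ → (28,51,-20)
river: ρ → (-20,69,1)
river: ρ → (1,69,-20)
river: ρ → (-20,51,28)
river: ρ → (28,61,-10)
river: ρ → (-10,59,34)
ρ-cycle length = 18 (tail of 1 descent step not counted)

18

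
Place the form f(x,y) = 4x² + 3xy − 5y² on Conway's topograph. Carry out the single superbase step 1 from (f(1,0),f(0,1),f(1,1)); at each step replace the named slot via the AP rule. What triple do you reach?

start (4,-5,2) = (f(1,0),f(0,1),f(1,1))
replace slot 1: 2·((-5)+2) − 4 = -10 → (-10,-5,2)

-10,-5,2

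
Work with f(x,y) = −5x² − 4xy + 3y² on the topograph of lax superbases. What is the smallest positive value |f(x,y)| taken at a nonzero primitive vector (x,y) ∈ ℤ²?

descent: ρ → (3,4,-5)  [lands on river]
river: ρ → (-5,6,2)
river: ρ → (2,6,-5)
river: ρ → (-5,4,3)
river: ρ → (3,8,-1)
river: ρ → (-1,8,3)
closes: descent 1, river 6
min |a| on river = 1

1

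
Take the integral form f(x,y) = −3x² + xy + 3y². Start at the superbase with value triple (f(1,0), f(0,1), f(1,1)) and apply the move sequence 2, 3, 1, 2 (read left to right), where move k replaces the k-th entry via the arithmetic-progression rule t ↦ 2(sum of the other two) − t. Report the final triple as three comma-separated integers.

start (-3,3,1) = (f(1,0),f(0,1),f(1,1))
replace slot 2: 2·((-3)+1) − 3 = -7 → (-3,-7,1)
replace slot 3: 2·((-3)+(-7)) − 1 = -21 → (-3,-7,-21)
replace slot 1: 2·((-7)+(-21)) − (-3) = -53 → (-53,-7,-21)
replace slot 2: 2·((-53)+(-21)) − (-7) = -141 → (-53,-141,-21)

-53,-141,-21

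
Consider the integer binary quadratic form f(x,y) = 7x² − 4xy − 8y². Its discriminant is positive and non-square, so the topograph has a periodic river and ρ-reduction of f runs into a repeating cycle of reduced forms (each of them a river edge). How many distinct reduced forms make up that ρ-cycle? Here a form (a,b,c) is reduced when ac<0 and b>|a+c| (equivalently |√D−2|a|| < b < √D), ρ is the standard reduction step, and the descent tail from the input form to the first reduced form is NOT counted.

D = 240, ⌊√D⌋ = 15
descent: ρ → (-8,4,7)  [lands on river]
river: ρ → (7,10,-5)
river: ρ → (-5,10,7)
river: ρ → (7,4,-8)
river: ρ → (-8,12,3)
river: ρ → (3,12,-8)
ρ-cycle length = 6 (tail of 1 descent step not counted)

6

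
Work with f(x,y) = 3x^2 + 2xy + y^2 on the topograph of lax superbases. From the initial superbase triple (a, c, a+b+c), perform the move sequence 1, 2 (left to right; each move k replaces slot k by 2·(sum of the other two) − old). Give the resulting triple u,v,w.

start (3,1,6) = (f(1,0),f(0,1),f(1,1))
replace slot 1: 2·(1+6) − 3 = 11 → (11,1,6)
replace slot 2: 2·(11+6) − 1 = 33 → (11,33,6)

11,33,6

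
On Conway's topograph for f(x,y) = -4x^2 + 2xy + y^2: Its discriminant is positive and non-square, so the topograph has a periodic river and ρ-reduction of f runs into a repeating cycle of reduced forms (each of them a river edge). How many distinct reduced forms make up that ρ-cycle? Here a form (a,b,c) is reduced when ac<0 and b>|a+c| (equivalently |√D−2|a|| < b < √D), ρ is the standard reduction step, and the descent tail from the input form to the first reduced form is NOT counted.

D = 20, ⌊√D⌋ = 4
descent: ρ → (1,4,-1)  [lands on river]
river: ρ → (-1,4,1)
ρ-cycle length = 2 (tail of 1 descent step not counted)

2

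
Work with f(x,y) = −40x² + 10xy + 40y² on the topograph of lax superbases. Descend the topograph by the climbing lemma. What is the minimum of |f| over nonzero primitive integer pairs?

river: ρ → (40,70,-10)
river: ρ → (-10,70,40)
river: ρ → (40,10,-40)
river: ρ → (-40,70,10)
river: ρ → (10,70,-40)
river: ρ → (-40,10,40)
closes: descent 0, river 6
min |a| on river = 10

10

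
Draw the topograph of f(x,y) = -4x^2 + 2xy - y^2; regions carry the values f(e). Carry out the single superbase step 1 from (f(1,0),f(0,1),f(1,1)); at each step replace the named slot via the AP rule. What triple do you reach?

start (-4,-1,-3) = (f(1,0),f(0,1),f(1,1))
replace slot 1: 2·((-1)+(-3)) − (-4) = -4 → (-4,-1,-3)

-4,-1,-3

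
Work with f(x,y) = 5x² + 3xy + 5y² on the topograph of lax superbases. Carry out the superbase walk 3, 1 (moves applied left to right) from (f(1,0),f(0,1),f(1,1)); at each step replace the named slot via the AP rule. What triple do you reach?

start (5,5,13) = (f(1,0),f(0,1),f(1,1))
replace slot 3: 2·(5+5) − 13 = 7 → (5,5,7)
replace slot 1: 2·(5+7) − 5 = 19 → (19,5,7)

19,5,7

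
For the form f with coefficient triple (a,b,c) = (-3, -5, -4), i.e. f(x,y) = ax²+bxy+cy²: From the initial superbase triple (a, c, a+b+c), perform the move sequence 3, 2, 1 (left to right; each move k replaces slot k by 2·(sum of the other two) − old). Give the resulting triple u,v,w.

start (-3,-4,-12) = (f(1,0),f(0,1),f(1,1))
replace slot 3: 2·((-3)+(-4)) − (-12) = -2 → (-3,-4,-2)
replace slot 2: 2·((-3)+(-2)) − (-4) = -6 → (-3,-6,-2)
replace slot 1: 2·((-6)+(-2)) − (-3) = -13 → (-13,-6,-2)

-13,-6,-2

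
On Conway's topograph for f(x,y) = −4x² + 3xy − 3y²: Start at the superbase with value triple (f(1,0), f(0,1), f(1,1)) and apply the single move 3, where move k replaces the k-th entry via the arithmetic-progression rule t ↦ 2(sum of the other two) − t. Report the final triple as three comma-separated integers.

start (-4,-3,-4) = (f(1,0),f(0,1),f(1,1))
replace slot 3: 2·((-4)+(-3)) − (-4) = -10 → (-4,-3,-10)

-4,-3,-10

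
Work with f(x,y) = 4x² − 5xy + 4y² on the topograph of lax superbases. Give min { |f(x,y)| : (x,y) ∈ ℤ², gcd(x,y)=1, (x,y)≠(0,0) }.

translate: b→3 (≡-5 mod 8), so (4,-5,4)→(4,3,3)
flip: (4,3,3)→(3,-3,4)
translate: b→3 (≡-3 mod 6), so (3,-3,4)→(3,3,4)
reduced (well bottom): (3,3,4) with a≤c, −a<b≤a
well minimum = a = 3

3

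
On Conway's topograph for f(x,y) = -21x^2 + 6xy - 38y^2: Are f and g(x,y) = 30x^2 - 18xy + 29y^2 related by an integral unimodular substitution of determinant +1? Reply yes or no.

D₁ = -3156, D₂ = -3156
f is negative-definite; reduce −f:
−f: reduced (well bottom): (21,-6,38) with a≤c, −a<b≤a
flip sign back: reduced form of f is (-21,6,-38)
g: flip: (30,-18,29)→(29,18,30)
g: reduced (well bottom): (29,18,30) with a≤c, −a<b≤a
reduced forms (-21, 6, -38) vs (29, 18, 30) ⇒ inequivalent

no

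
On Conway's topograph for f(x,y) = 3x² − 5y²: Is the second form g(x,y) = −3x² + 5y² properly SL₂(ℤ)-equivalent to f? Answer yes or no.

D₁ = 60, D₂ = 60
river cycle of f (length 2): (3, 6, -2), (-2, 6, 3)
river cycle of g (length 2): (-3, 6, 2), (2, 6, -3)
cycles differ ⇒ inequivalent

no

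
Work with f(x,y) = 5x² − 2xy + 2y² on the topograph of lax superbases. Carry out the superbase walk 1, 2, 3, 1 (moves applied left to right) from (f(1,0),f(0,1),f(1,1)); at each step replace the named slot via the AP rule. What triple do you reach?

start (5,2,5) = (f(1,0),f(0,1),f(1,1))
replace slot 1: 2·(2+5) − 5 = 9 → (9,2,5)
replace slot 2: 2·(9+5) − 2 = 26 → (9,26,5)
replace slot 3: 2·(9+26) − 5 = 65 → (9,26,65)
replace slot 1: 2·(26+65) − 9 = 173 → (173,26,65)

173,26,65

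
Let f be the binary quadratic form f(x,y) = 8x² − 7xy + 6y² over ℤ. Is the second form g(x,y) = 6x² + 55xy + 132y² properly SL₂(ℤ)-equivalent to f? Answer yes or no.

D₁ = -143, D₂ = -143
f: flip: (8,-7,6)→(6,7,8)
f: translate: b→-5 (≡7 mod 12), so (6,7,8)→(6,-5,7)
f: reduced (well bottom): (6,-5,7) with a≤c, −a<b≤a
g: translate: b→-5 (≡55 mod 12), so (6,55,132)→(6,-5,7)
g: reduced (well bottom): (6,-5,7) with a≤c, −a<b≤a
reduced forms (6, -5, 7) vs (6, -5, 7) ⇒ equivalent

yes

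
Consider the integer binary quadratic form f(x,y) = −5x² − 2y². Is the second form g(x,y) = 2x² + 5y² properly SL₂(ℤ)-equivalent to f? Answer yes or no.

D₁ = -40, D₂ = -40
f is negative-definite; reduce −f:
−f: flip: (5,0,2)→(2,0,5)
−f: reduced (well bottom): (2,0,5) with a≤c, −a<b≤a
flip sign back: reduced form of f is (-2,0,-5)
g: reduced (well bottom): (2,0,5) with a≤c, −a<b≤a
reduced forms (-2, 0, -5) vs (2, 0, 5) ⇒ inequivalent

no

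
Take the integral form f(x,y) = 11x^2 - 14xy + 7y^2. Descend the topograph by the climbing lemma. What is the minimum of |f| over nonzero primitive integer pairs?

translate: b→8 (≡-14 mod 22), so (11,-14,7)→(11,8,4)
flip: (11,8,4)→(4,-8,11)
translate: b→0 (≡-8 mod 8), so (4,-8,11)→(4,0,7)
reduced (well bottom): (4,0,7) with a≤c, −a<b≤a
well minimum = a = 4

4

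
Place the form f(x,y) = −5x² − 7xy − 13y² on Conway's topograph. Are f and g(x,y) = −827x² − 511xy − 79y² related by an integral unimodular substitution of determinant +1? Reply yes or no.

D₁ = -211, D₂ = -211
f is negative-definite; reduce −f:
−f: translate: b→-3 (≡7 mod 10), so (5,7,13)→(5,-3,11)
−f: reduced (well bottom): (5,-3,11) with a≤c, −a<b≤a
flip sign back: reduced form of f is (-5,3,-11)
g is negative-definite; reduce −g:
−g: flip: (827,511,79)→(79,-511,827)
−g: translate: b→-37 (≡-511 mod 158), so (79,-511,827)→(79,-37,5)
−g: flip: (79,-37,5)→(5,37,79)
−g: translate: b→-3 (≡37 mod 10), so (5,37,79)→(5,-3,11)
−g: reduced (well bottom): (5,-3,11) with a≤c, −a<b≤a
flip sign back: reduced form of g is (-5,3,-11)
reduced forms (-5, 3, -11) vs (-5, 3, -11) ⇒ equivalent

yes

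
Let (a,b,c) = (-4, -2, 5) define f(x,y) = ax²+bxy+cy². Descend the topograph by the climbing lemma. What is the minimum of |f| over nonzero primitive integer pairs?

descent: ρ → (5,2,-4)  [lands on river]
river: ρ → (-4,6,3)
river: ρ → (3,6,-4)
river: ρ → (-4,2,5)
river: ρ → (5,8,-1)
river: ρ → (-1,8,5)
closes: descent 1, river 6
min |a| on river = 1

1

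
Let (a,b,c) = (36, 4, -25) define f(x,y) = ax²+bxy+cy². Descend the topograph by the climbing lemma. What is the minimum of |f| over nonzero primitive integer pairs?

descent: ρ → (-25,46,15)  [lands on river]
river: ρ → (15,44,-28)
river: ρ → (-28,12,31)
river: ρ → (31,50,-9)
river: ρ → (-9,58,7)
river: ρ → (7,54,-25)
closes: descent 1, river 6
min |a| on river = 7

7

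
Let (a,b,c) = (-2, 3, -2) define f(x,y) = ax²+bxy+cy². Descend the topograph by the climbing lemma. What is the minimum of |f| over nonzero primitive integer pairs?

translate: b→1 (≡-3 mod 4), so (2,-3,2)→(2,1,1)
flip: (2,1,1)→(1,-1,2)
translate: b→1 (≡-1 mod 2), so (1,-1,2)→(1,1,2)
reduced (well bottom): (1,1,2) with a≤c, −a<b≤a
well minimum |f| = |-1| = 1 (negative-definite)

1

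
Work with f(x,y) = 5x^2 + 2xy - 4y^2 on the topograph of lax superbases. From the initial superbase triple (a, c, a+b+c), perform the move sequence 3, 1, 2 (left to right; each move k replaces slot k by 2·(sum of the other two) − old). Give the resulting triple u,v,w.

start (5,-4,3) = (f(1,0),f(0,1),f(1,1))
replace slot 3: 2·(5+(-4)) − 3 = -1 → (5,-4,-1)
replace slot 1: 2·((-4)+(-1)) − 5 = -15 → (-15,-4,-1)
replace slot 2: 2·((-15)+(-1)) − (-4) = -28 → (-15,-28,-1)

-15,-28,-1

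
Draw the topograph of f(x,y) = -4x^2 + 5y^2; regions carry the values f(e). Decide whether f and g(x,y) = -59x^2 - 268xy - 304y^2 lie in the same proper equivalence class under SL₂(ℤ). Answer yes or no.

D₁ = 80, D₂ = 80
river cycle of f (length 2): (-4, 8, 1), (1, 8, -4)
river cycle of g (length 2): (-4, 8, 1), (1, 8, -4)
cycles coincide ⇒ equivalent

yes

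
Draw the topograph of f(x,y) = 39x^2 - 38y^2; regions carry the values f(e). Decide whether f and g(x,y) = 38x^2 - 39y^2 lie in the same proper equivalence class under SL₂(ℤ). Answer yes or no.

D₁ = 5928, D₂ = 5928
river cycle of f (length 2): (-38, 76, 1), (1, 76, -38)
river cycle of g (length 2): (38, 76, -1), (-1, 76, 38)
cycles differ ⇒ inequivalent

no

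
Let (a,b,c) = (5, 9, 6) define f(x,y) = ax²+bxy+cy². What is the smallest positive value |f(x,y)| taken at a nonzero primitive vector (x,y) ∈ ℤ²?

translate: b→-1 (≡9 mod 10), so (5,9,6)→(5,-1,2)
flip: (5,-1,2)→(2,1,5)
reduced (well bottom): (2,1,5) with a≤c, −a<b≤a
well minimum = a = 2

2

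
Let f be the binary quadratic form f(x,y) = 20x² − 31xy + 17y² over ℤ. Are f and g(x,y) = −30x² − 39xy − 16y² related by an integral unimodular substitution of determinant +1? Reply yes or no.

D₁ = -399, D₂ = -399
f: translate: b→9 (≡-31 mod 40), so (20,-31,17)→(20,9,6)
f: flip: (20,9,6)→(6,-9,20)
f: translate: b→3 (≡-9 mod 12), so (6,-9,20)→(6,3,17)
f: reduced (well bottom): (6,3,17) with a≤c, −a<b≤a
g is negative-definite; reduce −g:
−g: translate: b→-21 (≡39 mod 60), so (30,39,16)→(30,-21,7)
−g: flip: (30,-21,7)→(7,21,30)
−g: translate: b→7 (≡21 mod 14), so (7,21,30)→(7,7,16)
−g: reduced (well bottom): (7,7,16) with a≤c, −a<b≤a
flip sign back: reduced form of g is (-7,-7,-16)
reduced forms (6, 3, 17) vs (-7, -7, -16) ⇒ inequivalent

no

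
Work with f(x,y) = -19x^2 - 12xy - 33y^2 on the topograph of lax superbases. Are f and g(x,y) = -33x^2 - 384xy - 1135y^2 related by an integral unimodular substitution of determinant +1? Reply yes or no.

D₁ = -2364, D₂ = -2364
f is negative-definite; reduce −f:
−f: reduced (well bottom): (19,12,33) with a≤c, −a<b≤a
flip sign back: reduced form of f is (-19,-12,-33)
g is negative-definite; reduce −g:
−g: translate: b→-12 (≡384 mod 66), so (33,384,1135)→(33,-12,19)
−g: flip: (33,-12,19)→(19,12,33)
−g: reduced (well bottom): (19,12,33) with a≤c, −a<b≤a
flip sign back: reduced form of g is (-19,-12,-33)
reduced forms (-19, -12, -33) vs (-19, -12, -33) ⇒ equivalent

yes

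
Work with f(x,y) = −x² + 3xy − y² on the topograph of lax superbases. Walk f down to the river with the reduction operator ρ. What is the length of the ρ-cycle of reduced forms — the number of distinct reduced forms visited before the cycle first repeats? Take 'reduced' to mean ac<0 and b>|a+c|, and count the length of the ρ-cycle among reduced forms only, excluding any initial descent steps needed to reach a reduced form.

D = 5, ⌊√D⌋ = 2
descent: ρ → (-1,1,1)  [lands on river]
river: ρ → (1,1,-1)
ρ-cycle length = 2 (tail of 1 descent step not counted)

2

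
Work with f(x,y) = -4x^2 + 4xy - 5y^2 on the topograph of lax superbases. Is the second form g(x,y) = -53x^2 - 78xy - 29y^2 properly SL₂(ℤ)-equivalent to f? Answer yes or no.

D₁ = -64, D₂ = -64
f is negative-definite; reduce −f:
−f: translate: b→4 (≡-4 mod 8), so (4,-4,5)→(4,4,5)
−f: reduced (well bottom): (4,4,5) with a≤c, −a<b≤a
flip sign back: reduced form of f is (-4,-4,-5)
g is negative-definite; reduce −g:
−g: translate: b→-28 (≡78 mod 106), so (53,78,29)→(53,-28,4)
−g: flip: (53,-28,4)→(4,28,53)
−g: translate: b→4 (≡28 mod 8), so (4,28,53)→(4,4,5)
−g: reduced (well bottom): (4,4,5) with a≤c, −a<b≤a
flip sign back: reduced form of g is (-4,-4,-5)
reduced forms (-4, -4, -5) vs (-4, -4, -5) ⇒ equivalent

yes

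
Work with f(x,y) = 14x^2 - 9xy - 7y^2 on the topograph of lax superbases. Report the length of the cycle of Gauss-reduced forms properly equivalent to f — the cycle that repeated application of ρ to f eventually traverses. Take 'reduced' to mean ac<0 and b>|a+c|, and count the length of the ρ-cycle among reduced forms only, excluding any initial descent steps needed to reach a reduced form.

D = 473, ⌊√D⌋ = 21
descent: ρ → (-7,9,14)  [lands on river]
river: ρ → (14,19,-2)
river: ρ → (-2,21,4)
river: ρ → (4,19,-7)
ρ-cycle length = 4 (tail of 1 descent step not counted)

4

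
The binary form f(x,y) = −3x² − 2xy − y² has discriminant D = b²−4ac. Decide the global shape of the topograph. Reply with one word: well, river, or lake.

D = b²−4ac = (-2)² − 4·(-3)·(-1) = -8
D < 0 ⇒ definite ⇒ every region one sign ⇒ single well

well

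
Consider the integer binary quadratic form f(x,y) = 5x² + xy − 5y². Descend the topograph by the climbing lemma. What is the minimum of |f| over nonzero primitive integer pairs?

river: ρ → (-5,9,1)
river: ρ → (1,9,-5)
river: ρ → (-5,1,5)
river: ρ → (5,9,-1)
river: ρ → (-1,9,5)
river: ρ → (5,1,-5)
closes: descent 0, river 6
min |a| on river = 1

1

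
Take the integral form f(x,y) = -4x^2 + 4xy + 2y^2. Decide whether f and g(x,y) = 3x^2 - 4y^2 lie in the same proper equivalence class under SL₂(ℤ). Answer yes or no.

D₁ = 48, D₂ = 48
river cycle of f (length 2): (2, 4, -4), (-4, 4, 2)
river cycle of g (length 2): (3, 6, -1), (-1, 6, 3)
cycles differ ⇒ inequivalent

no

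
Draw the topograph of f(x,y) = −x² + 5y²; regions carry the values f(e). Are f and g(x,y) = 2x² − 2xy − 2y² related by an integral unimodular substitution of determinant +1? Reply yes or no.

D₁ = 20, D₂ = 20
river cycle of f (length 2): (-1, 4, 1), (1, 4, -1)
river cycle of g (length 2): (-2, 2, 2), (2, 2, -2)
cycles differ ⇒ inequivalent

no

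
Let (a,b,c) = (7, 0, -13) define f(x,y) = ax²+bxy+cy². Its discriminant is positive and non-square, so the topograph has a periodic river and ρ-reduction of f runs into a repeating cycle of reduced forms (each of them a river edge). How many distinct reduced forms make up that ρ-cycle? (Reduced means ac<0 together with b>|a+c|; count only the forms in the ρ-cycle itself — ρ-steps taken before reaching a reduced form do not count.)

D = 364, ⌊√D⌋ = 19
descent: ρ → (-13,0,7)
descent: ρ → (7,14,-6)  [lands on river]
river: ρ → (-6,10,11)
river: ρ → (11,12,-5)
river: ρ → (-5,18,2)
river: ρ → (2,18,-5)
river: ρ → (-5,12,11)
river: ρ → (11,10,-6)
river: ρ → (-6,14,7)
ρ-cycle length = 8 (tail of 2 descent steps not counted)

8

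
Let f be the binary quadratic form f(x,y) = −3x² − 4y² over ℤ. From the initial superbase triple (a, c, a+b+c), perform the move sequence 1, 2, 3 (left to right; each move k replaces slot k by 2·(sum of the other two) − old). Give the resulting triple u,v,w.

start (-3,-4,-7) = (f(1,0),f(0,1),f(1,1))
replace slot 1: 2·((-4)+(-7)) − (-3) = -19 → (-19,-4,-7)
replace slot 2: 2·((-19)+(-7)) − (-4) = -48 → (-19,-48,-7)
replace slot 3: 2·((-19)+(-48)) − (-7) = -127 → (-19,-48,-127)

-19,-48,-127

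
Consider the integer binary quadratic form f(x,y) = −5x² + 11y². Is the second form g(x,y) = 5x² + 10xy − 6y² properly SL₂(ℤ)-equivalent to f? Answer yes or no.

D₁ = 220, D₂ = 220
river cycle of f (length 4): (-5, 10, 6), (6, 14, -1), (-1, 14, 6), (6, 10, -5)
river cycle of g (length 4): (-6, 14, 1), (1, 14, -6), (-6, 10, 5), (5, 10, -6)
cycles differ ⇒ inequivalent

no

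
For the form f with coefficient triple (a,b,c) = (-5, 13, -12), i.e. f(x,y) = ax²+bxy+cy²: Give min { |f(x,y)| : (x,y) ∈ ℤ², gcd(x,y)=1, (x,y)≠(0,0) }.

translate: b→-3 (≡-13 mod 10), so (5,-13,12)→(5,-3,4)
flip: (5,-3,4)→(4,3,5)
reduced (well bottom): (4,3,5) with a≤c, −a<b≤a
well minimum |f| = |-4| = 4 (negative-definite)

4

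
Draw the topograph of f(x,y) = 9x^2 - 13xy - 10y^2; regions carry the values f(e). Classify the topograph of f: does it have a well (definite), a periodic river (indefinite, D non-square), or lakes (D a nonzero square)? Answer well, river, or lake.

D = b²−4ac = (-13)² − 4·9·(-10) = 529
D = 23² is a perfect square ⇒ form factors over ℤ ⇒ lakes

lake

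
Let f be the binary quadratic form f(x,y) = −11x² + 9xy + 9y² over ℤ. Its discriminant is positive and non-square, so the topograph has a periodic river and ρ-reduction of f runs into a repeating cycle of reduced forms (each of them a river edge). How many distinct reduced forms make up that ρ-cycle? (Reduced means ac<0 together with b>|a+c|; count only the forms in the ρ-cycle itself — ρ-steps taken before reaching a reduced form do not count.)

D = 477, ⌊√D⌋ = 21
river: ρ → (9,9,-11)
river: ρ → (-11,13,7)
river: ρ → (7,15,-9)
river: ρ → (-9,21,1)
river: ρ → (1,21,-9)
river: ρ → (-9,15,7)
river: ρ → (7,13,-11)
river: ρ → (-11,9,9)
ρ-cycle length = 8 (tail of 0 descent steps not counted)

8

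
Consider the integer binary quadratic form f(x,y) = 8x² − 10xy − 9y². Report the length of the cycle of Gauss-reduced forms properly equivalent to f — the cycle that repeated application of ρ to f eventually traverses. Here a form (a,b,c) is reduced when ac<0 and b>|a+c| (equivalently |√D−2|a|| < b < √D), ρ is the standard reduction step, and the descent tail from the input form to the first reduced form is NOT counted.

D = 388, ⌊√D⌋ = 19
descent: ρ → (-9,10,8)  [lands on river]
river: ρ → (8,6,-11)
river: ρ → (-11,16,3)
river: ρ → (3,14,-16)
river: ρ → (-16,18,1)
river: ρ → (1,18,-16)
river: ρ → (-16,14,3)
river: ρ → (3,16,-11)
river: ρ → (-11,6,8)
river: ρ → (8,10,-9)
river: ρ → (-9,8,9)
river: ρ → (9,10,-8)
river: ρ → (-8,6,11)
river: ρ → (11,16,-3)
river: ρ → (-3,14,16)
river: ρ → (16,18,-1)
river: ρ → (-1,18,16)
river: ρ → (16,14,-3)
river: ρ → (-3,16,11)
river: ρ → (11,6,-8)
river: ρ → (-8,10,9)
river: ρ → (9,8,-9)
ρ-cycle length = 22 (tail of 1 descent step not counted)

22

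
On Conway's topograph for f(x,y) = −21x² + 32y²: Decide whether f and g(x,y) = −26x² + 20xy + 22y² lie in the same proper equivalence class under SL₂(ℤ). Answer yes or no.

D₁ = 2688, D₂ = 2688
river cycle of f (length 6): (-21, 42, 11), (11, 46, -13), (-13, 32, 32), (32, 32, -13), (-13, 46, 11), (11, 42, -21)
river cycle of g (length 6): (22, 24, -24), (-24, 24, 22), (22, 20, -26), (-26, 32, 16), (16, 32, -26), (-26, 20, 22)
cycles differ ⇒ inequivalent

no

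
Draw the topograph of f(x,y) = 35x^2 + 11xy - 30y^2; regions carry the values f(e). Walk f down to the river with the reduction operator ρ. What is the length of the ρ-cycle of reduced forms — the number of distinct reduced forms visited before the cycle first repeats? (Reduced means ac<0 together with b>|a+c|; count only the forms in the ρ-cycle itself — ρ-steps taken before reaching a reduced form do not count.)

D = 4321, ⌊√D⌋ = 65
river: ρ → (-30,49,16)
river: ρ → (16,47,-33)
river: ρ → (-33,19,30)
river: ρ → (30,41,-22)
river: ρ → (-22,47,24)
river: ρ → (24,49,-20)
river: ρ → (-20,31,42)
river: ρ → (42,53,-9)
river: ρ → (-9,55,36)
river: ρ → (36,17,-28)
river: ρ → (-28,39,25)
river: ρ → (25,61,-6)
river: ρ → (-6,59,35)
river: ρ → (35,11,-30)
ρ-cycle length = 14 (tail of 0 descent steps not counted)

14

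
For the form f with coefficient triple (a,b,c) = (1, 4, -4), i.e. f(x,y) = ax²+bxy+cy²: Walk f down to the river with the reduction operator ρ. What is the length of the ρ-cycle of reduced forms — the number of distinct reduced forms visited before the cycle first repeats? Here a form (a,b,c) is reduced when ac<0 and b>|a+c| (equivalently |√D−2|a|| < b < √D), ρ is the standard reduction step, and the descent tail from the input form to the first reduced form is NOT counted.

D = 32, ⌊√D⌋ = 5
river: ρ → (-4,4,1)
river: ρ → (1,4,-4)
ρ-cycle length = 2 (tail of 0 descent steps not counted)

2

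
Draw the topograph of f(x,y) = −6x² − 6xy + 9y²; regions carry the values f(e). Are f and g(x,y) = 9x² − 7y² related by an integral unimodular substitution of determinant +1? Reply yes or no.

D₁ = 252, D₂ = 252
river cycle of f (length 4): (9, 6, -6), (-6, 6, 9), (9, 12, -3), (-3, 12, 9)
river cycle of g (length 2): (-7, 14, 2), (2, 14, -7)
cycles differ ⇒ inequivalent

no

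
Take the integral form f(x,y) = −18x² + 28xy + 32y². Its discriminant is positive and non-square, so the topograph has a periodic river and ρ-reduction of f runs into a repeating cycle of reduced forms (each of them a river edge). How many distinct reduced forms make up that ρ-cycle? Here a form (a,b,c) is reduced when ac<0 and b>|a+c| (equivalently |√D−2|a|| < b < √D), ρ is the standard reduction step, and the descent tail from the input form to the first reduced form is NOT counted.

D = 3088, ⌊√D⌋ = 55
river: ρ → (32,36,-14)
river: ρ → (-14,48,14)
river: ρ → (14,36,-32)
river: ρ → (-32,28,18)
river: ρ → (18,44,-16)
river: ρ → (-16,52,6)
river: ρ → (6,44,-48)
river: ρ → (-48,52,2)
river: ρ → (2,52,-48)
river: ρ → (-48,44,6)
river: ρ → (6,52,-16)
river: ρ → (-16,44,18)
river: ρ → (18,28,-32)
river: ρ → (-32,36,14)
river: ρ → (14,48,-14)
river: ρ → (-14,36,32)
river: ρ → (32,28,-18)
river: ρ → (-18,44,16)
river: ρ → (16,52,-6)
river: ρ → (-6,44,48)
river: ρ → (48,52,-2)
river: ρ → (-2,52,48)
river: ρ → (48,44,-6)
river: ρ → (-6,52,16)
river: ρ → (16,44,-18)
river: ρ → (-18,28,32)
ρ-cycle length = 26 (tail of 0 descent steps not counted)

26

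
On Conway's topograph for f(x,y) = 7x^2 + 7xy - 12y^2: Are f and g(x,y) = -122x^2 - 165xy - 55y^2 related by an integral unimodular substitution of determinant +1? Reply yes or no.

D₁ = 385, D₂ = 385
river cycle of f (length 10): (-12, 17, 2), (2, 19, -3), (-3, 17, 8), (8, 15, -5), (-5, 15, 8), (8, 17, -3), (-3, 19, 2), (2, 17, -12), (-12, 7, 7), (7, 7, -12)
river cycle of g (length 10): (-12, 17, 2), (2, 19, -3), (-3, 17, 8), (8, 15, -5), (-5, 15, 8), (8, 17, -3), (-3, 19, 2), (2, 17, -12), (-12, 7, 7), (7, 7, -12)
cycles coincide ⇒ equivalent

yes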